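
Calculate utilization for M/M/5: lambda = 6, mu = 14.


rho = lambda/(c*mu) = 6/(5*14) = 0.0857

0.0857


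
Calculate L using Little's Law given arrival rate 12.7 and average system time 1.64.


L = lambda * W = 12.7 * 1.64 = 20.83

20.83


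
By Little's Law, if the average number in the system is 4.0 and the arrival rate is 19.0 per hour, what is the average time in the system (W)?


W = L / lambda = 4.0 / 19.0 = 0.2105 hours

0.2105 hours


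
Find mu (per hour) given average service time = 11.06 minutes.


mu = 60 / avg_service_time = 60 / 11.06 = 5.42 per hour

5.42 per hour


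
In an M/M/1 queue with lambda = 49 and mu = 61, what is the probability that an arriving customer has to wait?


P(wait) = rho = lambda/mu = 49/61 = 0.8033

0.8033


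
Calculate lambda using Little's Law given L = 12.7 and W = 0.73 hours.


lambda = L / W = 12.7 / 0.73 = 17.4 per hour

17.4 per hour


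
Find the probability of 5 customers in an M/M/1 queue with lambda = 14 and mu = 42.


rho = 14/42; P(n) = (1-rho)*rho^n = (1-14/42)*(14/42)^5 = 0.0027

0.0027


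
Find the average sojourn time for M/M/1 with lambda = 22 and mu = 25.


W = 1/(mu - lambda) = 1/(25 - 22) = 0.3333 hours

0.3333 hours


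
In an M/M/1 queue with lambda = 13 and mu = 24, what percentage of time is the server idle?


Idle fraction = (1 - rho) * 100 = (1 - 13/24) * 100 = 45.8%

45.8%


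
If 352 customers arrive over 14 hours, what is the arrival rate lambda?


lambda = total arrivals / time = 352 / 14 = 25.14 per hour

25.14 per hour


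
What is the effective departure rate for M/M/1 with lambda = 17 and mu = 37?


For a stable queue (lambda < mu), throughput = lambda = 17 per hour

17 per hour


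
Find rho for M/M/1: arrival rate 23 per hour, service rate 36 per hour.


rho = lambda/mu = 23/36 = 0.6389

0.6389


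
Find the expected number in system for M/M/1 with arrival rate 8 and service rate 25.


rho = 8/25; L = rho/(1-rho) = 0.47

0.47


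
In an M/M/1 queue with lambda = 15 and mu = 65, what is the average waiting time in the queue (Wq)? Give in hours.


rho = 15/65; Wq = rho/(mu - lambda) = 0.0046 hours

0.0046 hours


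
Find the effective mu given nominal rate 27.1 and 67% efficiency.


Effective rate = mu * efficiency = 27.1 * 0.67 = 18.16 per hour

18.16 per hour


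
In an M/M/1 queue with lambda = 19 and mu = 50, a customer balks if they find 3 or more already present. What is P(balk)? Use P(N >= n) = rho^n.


P(N >= 3) = rho^3 = (19/50)^3 = 0.0549

0.0549


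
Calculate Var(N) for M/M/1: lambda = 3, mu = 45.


rho = 3/45; Var(N) = rho/(1-rho)^2 = 0.08

0.08


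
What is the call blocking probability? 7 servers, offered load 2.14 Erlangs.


B(N,A) = (A^N/N!) / sum(A^k/k!, k=0..N) with N=7, A=2.14 = 0.0048

0.0048


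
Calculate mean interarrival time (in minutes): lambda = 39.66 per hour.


Mean interarrival time = 60/lambda = 60/39.66 = 1.51 minutes

1.51 minutes


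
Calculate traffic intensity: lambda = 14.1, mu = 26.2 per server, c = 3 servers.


rho = lambda / (c * mu) = 14.1 / (3 * 26.2) = 0.1794

0.1794


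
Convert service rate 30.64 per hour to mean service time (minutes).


Mean service time = 60/mu = 60/30.64 = 1.96 minutes

1.96 minutes


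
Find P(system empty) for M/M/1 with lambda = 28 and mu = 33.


P0 = 1 - rho = 1 - 28/33 = 0.1515

0.1515


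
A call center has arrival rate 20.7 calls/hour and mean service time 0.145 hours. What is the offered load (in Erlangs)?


Offered load a = lambda * E[S] = 20.7 * 0.145 = 3.0 Erlangs

3.0 Erlangs


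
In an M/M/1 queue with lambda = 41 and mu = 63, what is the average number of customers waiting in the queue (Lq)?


rho = 41/63; Lq = rho^2/(1-rho) = 1.21

1.21


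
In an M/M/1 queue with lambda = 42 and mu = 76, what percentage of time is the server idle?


Idle fraction = (1 - rho) * 100 = (1 - 42/76) * 100 = 44.7%

44.7%


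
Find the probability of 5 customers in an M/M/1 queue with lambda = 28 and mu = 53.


rho = 28/53; P(n) = (1-rho)*rho^n = (1-28/53)*(28/53)^5 = 0.0194

0.0194


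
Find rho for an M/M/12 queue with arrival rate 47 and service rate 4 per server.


rho = lambda/(c*mu) = 47/(12*4) = 0.9792

0.9792


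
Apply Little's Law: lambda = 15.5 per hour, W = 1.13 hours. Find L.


L = lambda * W = 15.5 * 1.13 = 17.52

17.52


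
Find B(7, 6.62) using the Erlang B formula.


B(N,A) = (A^N/N!) / sum(A^k/k!, k=0..N) with N=7, A=6.62 = 0.225

0.225


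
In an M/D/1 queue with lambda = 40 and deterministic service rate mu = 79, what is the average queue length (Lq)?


M/D/1: Lq = rho^2 / (2*(1-rho)) where rho = 40/79; Lq = 0.26

0.26


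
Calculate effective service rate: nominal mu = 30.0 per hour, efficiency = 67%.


Effective rate = mu * efficiency = 30.0 * 0.67 = 20.1 per hour

20.1 per hour


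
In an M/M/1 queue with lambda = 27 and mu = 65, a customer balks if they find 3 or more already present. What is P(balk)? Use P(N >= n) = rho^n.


P(N >= 3) = rho^3 = (27/65)^3 = 0.0717

0.0717


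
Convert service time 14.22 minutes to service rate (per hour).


mu = 60 / avg_service_time = 60 / 14.22 = 4.22 per hour

4.22 per hour


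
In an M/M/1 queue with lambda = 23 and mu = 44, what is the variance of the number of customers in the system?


rho = 23/44; Var(N) = rho/(1-rho)^2 = 2.29

2.29


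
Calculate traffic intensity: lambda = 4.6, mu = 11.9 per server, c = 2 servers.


rho = lambda / (c * mu) = 4.6 / (2 * 11.9) = 0.1933

0.1933


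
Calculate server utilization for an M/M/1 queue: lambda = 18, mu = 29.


rho = lambda/mu = 18/29 = 0.6207

0.6207


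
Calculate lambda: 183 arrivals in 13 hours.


lambda = total arrivals / time = 183 / 13 = 14.08 per hour

14.08 per hour


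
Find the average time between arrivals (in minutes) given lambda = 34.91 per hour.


Mean interarrival time = 60/lambda = 60/34.91 = 1.72 minutes

1.72 minutes


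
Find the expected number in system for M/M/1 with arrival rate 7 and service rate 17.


rho = 7/17; L = rho/(1-rho) = 0.7

0.7


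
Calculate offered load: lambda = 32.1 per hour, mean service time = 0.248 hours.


Offered load a = lambda * E[S] = 32.1 * 0.248 = 7.96 Erlangs

7.96 Erlangs


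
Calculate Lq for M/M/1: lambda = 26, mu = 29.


rho = 26/29; Lq = rho^2/(1-rho) = 7.77

7.77


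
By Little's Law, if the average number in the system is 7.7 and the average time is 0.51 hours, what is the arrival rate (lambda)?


lambda = L / W = 7.7 / 0.51 = 15.1 per hour

15.1 per hour


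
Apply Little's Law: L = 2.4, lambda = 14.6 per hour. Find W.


W = L / lambda = 2.4 / 14.6 = 0.1644 hours

0.1644 hours


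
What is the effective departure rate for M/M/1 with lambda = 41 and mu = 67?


For a stable queue (lambda < mu), throughput = lambda = 41 per hour

41 per hour


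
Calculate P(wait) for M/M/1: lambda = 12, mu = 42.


P(wait) = rho = lambda/mu = 12/42 = 0.2857

0.2857


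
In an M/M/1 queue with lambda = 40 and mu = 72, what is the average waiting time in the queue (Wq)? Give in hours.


rho = 40/72; Wq = rho/(mu - lambda) = 0.0174 hours

0.0174 hours


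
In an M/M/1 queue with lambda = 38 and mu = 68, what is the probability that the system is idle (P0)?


P0 = 1 - rho = 1 - 38/68 = 0.4412

0.4412


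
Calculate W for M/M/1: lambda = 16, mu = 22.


W = 1/(mu - lambda) = 1/(22 - 16) = 0.1667 hours

0.1667 hours


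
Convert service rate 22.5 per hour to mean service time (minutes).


Mean service time = 60/mu = 60/22.5 = 2.67 minutes

2.67 minutes


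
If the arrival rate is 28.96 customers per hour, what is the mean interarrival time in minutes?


Mean interarrival time = 60/lambda = 60/28.96 = 2.07 minutes

2.07 minutes


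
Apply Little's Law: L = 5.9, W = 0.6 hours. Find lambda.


lambda = L / W = 5.9 / 0.6 = 9.83 per hour

9.83 per hour


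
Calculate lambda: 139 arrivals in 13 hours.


lambda = total arrivals / time = 139 / 13 = 10.69 per hour

10.69 per hour


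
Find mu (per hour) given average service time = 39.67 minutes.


mu = 60 / avg_service_time = 60 / 39.67 = 1.51 per hour

1.51 per hour


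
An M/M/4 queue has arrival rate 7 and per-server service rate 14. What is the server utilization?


rho = lambda/(c*mu) = 7/(4*14) = 0.125

0.125


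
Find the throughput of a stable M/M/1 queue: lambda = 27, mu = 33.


For a stable queue (lambda < mu), throughput = lambda = 27 per hour

27 per hour


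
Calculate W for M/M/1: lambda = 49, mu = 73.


W = 1/(mu - lambda) = 1/(73 - 49) = 0.0417 hours

0.0417 hours


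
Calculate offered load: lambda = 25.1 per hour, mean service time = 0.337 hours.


Offered load a = lambda * E[S] = 25.1 * 0.337 = 8.46 Erlangs

8.46 Erlangs


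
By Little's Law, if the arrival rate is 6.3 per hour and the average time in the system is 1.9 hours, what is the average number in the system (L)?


L = lambda * W = 6.3 * 1.9 = 11.97

11.97


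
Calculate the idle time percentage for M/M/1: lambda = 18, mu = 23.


Idle fraction = (1 - rho) * 100 = (1 - 18/23) * 100 = 21.7%

21.7%


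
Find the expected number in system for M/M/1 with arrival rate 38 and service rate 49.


rho = 38/49; L = rho/(1-rho) = 3.45

3.45


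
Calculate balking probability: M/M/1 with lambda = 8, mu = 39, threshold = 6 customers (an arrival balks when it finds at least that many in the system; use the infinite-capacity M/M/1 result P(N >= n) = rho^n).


P(N >= 6) = rho^6 = (8/39)^6 = 0.0001

0.0001


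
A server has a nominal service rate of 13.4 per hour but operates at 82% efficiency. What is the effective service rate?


Effective rate = mu * efficiency = 13.4 * 0.82 = 10.99 per hour

10.99 per hour


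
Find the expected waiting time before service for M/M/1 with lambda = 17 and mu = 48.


rho = 17/48; Wq = rho/(mu - lambda) = 0.0114 hours

0.0114 hours


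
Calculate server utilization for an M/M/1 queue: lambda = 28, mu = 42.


rho = lambda/mu = 28/42 = 0.6667

0.6667


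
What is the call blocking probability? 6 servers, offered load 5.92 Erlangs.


B(N,A) = (A^N/N!) / sum(A^k/k!, k=0..N) with N=6, A=5.92 = 0.2593

0.2593


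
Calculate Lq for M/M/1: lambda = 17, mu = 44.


rho = 17/44; Lq = rho^2/(1-rho) = 0.24

0.24


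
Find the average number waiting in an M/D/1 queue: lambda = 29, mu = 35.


M/D/1: Lq = rho^2 / (2*(1-rho)) where rho = 29/35; Lq = 2.0

2.0


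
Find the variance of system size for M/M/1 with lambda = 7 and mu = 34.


rho = 7/34; Var(N) = rho/(1-rho)^2 = 0.33

0.33


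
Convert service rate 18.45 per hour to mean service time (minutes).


Mean service time = 60/mu = 60/18.45 = 3.25 minutes

3.25 minutes


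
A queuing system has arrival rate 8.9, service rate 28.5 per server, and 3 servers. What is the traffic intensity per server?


rho = lambda / (c * mu) = 8.9 / (3 * 28.5) = 0.1041

0.1041


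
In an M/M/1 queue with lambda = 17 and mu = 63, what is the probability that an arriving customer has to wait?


P(wait) = rho = lambda/mu = 17/63 = 0.2698

0.2698


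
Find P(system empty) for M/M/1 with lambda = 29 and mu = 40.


P0 = 1 - rho = 1 - 29/40 = 0.275

0.275


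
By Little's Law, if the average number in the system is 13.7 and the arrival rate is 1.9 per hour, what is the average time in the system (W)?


W = L / lambda = 13.7 / 1.9 = 7.2105 hours

7.2105 hours


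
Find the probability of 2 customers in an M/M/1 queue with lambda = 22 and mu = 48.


rho = 22/48; P(n) = (1-rho)*rho^n = (1-22/48)*(22/48)^2 = 0.1138

0.1138


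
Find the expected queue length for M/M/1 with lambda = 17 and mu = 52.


rho = 17/52; Lq = rho^2/(1-rho) = 0.16

0.16


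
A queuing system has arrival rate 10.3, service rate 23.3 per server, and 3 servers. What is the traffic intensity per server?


rho = lambda / (c * mu) = 10.3 / (3 * 23.3) = 0.1474

0.1474


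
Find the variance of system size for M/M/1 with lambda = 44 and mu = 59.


rho = 44/59; Var(N) = rho/(1-rho)^2 = 11.54

11.54


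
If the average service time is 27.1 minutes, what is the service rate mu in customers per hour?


mu = 60 / avg_service_time = 60 / 27.1 = 2.21 per hour

2.21 per hour


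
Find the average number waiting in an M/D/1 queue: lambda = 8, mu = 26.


M/D/1: Lq = rho^2 / (2*(1-rho)) where rho = 8/26; Lq = 0.07

0.07


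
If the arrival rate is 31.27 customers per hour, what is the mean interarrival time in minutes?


Mean interarrival time = 60/lambda = 60/31.27 = 1.92 minutes

1.92 minutes


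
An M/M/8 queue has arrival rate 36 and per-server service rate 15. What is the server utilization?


rho = lambda/(c*mu) = 36/(8*15) = 0.3

0.3


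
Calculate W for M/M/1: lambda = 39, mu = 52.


W = 1/(mu - lambda) = 1/(52 - 39) = 0.0769 hours

0.0769 hours


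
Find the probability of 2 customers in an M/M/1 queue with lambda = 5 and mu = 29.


rho = 5/29; P(n) = (1-rho)*rho^n = (1-5/29)*(5/29)^2 = 0.0246

0.0246


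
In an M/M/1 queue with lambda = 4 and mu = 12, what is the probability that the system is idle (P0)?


P0 = 1 - rho = 1 - 4/12 = 0.6667

0.6667


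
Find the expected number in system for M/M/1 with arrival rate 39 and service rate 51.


rho = 39/51; L = rho/(1-rho) = 3.25

3.25


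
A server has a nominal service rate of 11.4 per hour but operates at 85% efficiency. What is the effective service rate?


Effective rate = mu * efficiency = 11.4 * 0.85 = 9.69 per hour

9.69 per hour


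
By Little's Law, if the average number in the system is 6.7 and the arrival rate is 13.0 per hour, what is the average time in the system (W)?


W = L / lambda = 6.7 / 13.0 = 0.5154 hours

0.5154 hours


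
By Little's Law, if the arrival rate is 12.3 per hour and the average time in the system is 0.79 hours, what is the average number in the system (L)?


L = lambda * W = 12.3 * 0.79 = 9.72

9.72


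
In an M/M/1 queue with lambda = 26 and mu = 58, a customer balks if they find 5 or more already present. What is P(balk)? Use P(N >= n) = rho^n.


P(N >= 5) = rho^5 = (26/58)^5 = 0.0181

0.0181


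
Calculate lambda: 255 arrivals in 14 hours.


lambda = total arrivals / time = 255 / 14 = 18.21 per hour

18.21 per hour


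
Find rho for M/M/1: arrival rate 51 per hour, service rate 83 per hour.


rho = lambda/mu = 51/83 = 0.6145

0.6145


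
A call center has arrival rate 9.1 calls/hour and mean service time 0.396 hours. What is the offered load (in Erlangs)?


Offered load a = lambda * E[S] = 9.1 * 0.396 = 3.6 Erlangs

3.6 Erlangs


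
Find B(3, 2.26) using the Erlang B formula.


B(N,A) = (A^N/N!) / sum(A^k/k!, k=0..N) with N=3, A=2.26 = 0.2486

0.2486


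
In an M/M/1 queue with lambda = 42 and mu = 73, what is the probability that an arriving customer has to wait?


P(wait) = rho = lambda/mu = 42/73 = 0.5753

0.5753


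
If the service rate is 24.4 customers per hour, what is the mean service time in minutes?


Mean service time = 60/mu = 60/24.4 = 2.46 minutes

2.46 minutes


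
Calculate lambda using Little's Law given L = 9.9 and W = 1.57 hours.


lambda = L / W = 9.9 / 1.57 = 6.31 per hour

6.31 per hour


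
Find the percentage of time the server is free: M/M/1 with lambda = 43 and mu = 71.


Idle fraction = (1 - rho) * 100 = (1 - 43/71) * 100 = 39.4%

39.4%


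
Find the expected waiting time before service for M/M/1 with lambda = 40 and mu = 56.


rho = 40/56; Wq = rho/(mu - lambda) = 0.0446 hours

0.0446 hours


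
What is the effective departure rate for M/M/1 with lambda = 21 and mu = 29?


For a stable queue (lambda < mu), throughput = lambda = 21 per hour

21 per hour


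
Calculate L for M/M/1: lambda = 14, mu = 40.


rho = 14/40; L = rho/(1-rho) = 0.54

0.54


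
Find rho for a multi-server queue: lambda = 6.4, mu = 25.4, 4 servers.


rho = lambda / (c * mu) = 6.4 / (4 * 25.4) = 0.063

0.063


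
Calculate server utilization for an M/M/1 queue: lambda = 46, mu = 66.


rho = lambda/mu = 46/66 = 0.697

0.697


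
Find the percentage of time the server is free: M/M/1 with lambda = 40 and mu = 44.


Idle fraction = (1 - rho) * 100 = (1 - 40/44) * 100 = 9.1%

9.1%


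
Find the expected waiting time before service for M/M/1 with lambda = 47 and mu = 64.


rho = 47/64; Wq = rho/(mu - lambda) = 0.0432 hours

0.0432 hours


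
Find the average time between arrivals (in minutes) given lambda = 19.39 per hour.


Mean interarrival time = 60/lambda = 60/19.39 = 3.09 minutes

3.09 minutes


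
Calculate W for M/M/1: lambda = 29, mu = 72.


W = 1/(mu - lambda) = 1/(72 - 29) = 0.0233 hours

0.0233 hours


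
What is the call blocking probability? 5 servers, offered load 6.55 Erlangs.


B(N,A) = (A^N/N!) / sum(A^k/k!, k=0..N) with N=5, A=6.55 = 0.3971

0.3971


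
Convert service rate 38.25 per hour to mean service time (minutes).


Mean service time = 60/mu = 60/38.25 = 1.57 minutes

1.57 minutes


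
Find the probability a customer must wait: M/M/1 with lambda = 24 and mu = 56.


P(wait) = rho = lambda/mu = 24/56 = 0.4286

0.4286


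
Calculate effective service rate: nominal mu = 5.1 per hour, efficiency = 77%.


Effective rate = mu * efficiency = 5.1 * 0.77 = 3.93 per hour

3.93 per hour


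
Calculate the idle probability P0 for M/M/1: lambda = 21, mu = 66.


P0 = 1 - rho = 1 - 21/66 = 0.6818

0.6818


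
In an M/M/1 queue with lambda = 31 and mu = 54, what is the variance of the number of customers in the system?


rho = 31/54; Var(N) = rho/(1-rho)^2 = 3.16

3.16


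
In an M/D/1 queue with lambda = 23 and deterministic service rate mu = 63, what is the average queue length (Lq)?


M/D/1: Lq = rho^2 / (2*(1-rho)) where rho = 23/63; Lq = 0.1

0.1


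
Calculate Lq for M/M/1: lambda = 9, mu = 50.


rho = 9/50; Lq = rho^2/(1-rho) = 0.04

0.04


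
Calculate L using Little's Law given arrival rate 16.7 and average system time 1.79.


L = lambda * W = 16.7 * 1.79 = 29.89

29.89


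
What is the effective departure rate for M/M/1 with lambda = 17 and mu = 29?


For a stable queue (lambda < mu), throughput = lambda = 17 per hour

17 per hour


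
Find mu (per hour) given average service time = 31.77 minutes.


mu = 60 / avg_service_time = 60 / 31.77 = 1.89 per hour

1.89 per hour


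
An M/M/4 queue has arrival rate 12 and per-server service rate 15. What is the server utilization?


rho = lambda/(c*mu) = 12/(4*15) = 0.2

0.2


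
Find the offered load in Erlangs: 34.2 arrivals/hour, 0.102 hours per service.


Offered load a = lambda * E[S] = 34.2 * 0.102 = 3.49 Erlangs

3.49 Erlangs


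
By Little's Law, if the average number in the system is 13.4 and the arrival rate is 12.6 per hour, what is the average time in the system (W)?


W = L / lambda = 13.4 / 12.6 = 1.0635 hours

1.0635 hours


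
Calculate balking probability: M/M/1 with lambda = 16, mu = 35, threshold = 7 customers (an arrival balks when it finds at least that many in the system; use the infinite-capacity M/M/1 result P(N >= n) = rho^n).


P(N >= 7) = rho^7 = (16/35)^7 = 0.0042

0.0042


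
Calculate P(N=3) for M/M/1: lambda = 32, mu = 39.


rho = 32/39; P(n) = (1-rho)*rho^n = (1-32/39)*(32/39)^3 = 0.0991

0.0991


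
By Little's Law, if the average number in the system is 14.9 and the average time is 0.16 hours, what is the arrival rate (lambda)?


lambda = L / W = 14.9 / 0.16 = 93.13 per hour

93.13 per hour


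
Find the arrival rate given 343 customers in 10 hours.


lambda = total arrivals / time = 343 / 10 = 34.3 per hour

34.3 per hour


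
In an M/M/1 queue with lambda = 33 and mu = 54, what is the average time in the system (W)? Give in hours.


W = 1/(mu - lambda) = 1/(54 - 33) = 0.0476 hours

0.0476 hours


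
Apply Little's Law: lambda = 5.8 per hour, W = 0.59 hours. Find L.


L = lambda * W = 5.8 * 0.59 = 3.42

3.42


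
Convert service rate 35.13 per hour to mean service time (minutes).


Mean service time = 60/mu = 60/35.13 = 1.71 minutes

1.71 minutes


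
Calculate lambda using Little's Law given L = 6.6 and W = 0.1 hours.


lambda = L / W = 6.6 / 0.1 = 66.0 per hour

66.0 per hour


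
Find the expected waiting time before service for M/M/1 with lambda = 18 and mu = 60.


rho = 18/60; Wq = rho/(mu - lambda) = 0.0071 hours

0.0071 hours


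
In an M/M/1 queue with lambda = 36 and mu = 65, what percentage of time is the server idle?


Idle fraction = (1 - rho) * 100 = (1 - 36/65) * 100 = 44.6%

44.6%


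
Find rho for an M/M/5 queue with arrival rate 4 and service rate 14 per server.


rho = lambda/(c*mu) = 4/(5*14) = 0.0571

0.0571


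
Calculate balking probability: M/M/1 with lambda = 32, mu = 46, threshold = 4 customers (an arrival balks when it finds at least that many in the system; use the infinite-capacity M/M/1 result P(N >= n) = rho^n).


P(N >= 4) = rho^4 = (32/46)^4 = 0.2342

0.2342


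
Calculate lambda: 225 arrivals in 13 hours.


lambda = total arrivals / time = 225 / 13 = 17.31 per hour

17.31 per hour


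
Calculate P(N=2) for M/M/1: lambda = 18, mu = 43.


rho = 18/43; P(n) = (1-rho)*rho^n = (1-18/43)*(18/43)^2 = 0.1019

0.1019


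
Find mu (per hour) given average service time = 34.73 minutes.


mu = 60 / avg_service_time = 60 / 34.73 = 1.73 per hour

1.73 per hour


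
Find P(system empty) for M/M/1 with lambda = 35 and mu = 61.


P0 = 1 - rho = 1 - 35/61 = 0.4262

0.4262


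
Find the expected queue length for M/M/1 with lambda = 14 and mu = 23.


rho = 14/23; Lq = rho^2/(1-rho) = 0.95

0.95


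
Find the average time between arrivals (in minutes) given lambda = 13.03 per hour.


Mean interarrival time = 60/lambda = 60/13.03 = 4.6 minutes

4.6 minutes


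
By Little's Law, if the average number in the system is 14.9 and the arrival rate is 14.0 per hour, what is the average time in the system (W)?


W = L / lambda = 14.9 / 14.0 = 1.0643 hours

1.0643 hours


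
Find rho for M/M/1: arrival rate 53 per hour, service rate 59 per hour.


rho = lambda/mu = 53/59 = 0.8983

0.8983


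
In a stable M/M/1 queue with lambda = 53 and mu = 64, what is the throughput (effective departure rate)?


For a stable queue (lambda < mu), throughput = lambda = 53 per hour

53 per hour


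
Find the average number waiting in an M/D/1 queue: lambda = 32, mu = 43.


M/D/1: Lq = rho^2 / (2*(1-rho)) where rho = 32/43; Lq = 1.08

1.08


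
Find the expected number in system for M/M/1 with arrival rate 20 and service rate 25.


rho = 20/25; L = rho/(1-rho) = 4.0

4.0


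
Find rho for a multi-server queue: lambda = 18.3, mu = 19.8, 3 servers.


rho = lambda / (c * mu) = 18.3 / (3 * 19.8) = 0.3081

0.3081


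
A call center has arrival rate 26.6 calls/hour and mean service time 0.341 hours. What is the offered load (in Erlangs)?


Offered load a = lambda * E[S] = 26.6 * 0.341 = 9.07 Erlangs

9.07 Erlangs


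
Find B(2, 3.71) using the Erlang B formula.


B(N,A) = (A^N/N!) / sum(A^k/k!, k=0..N) with N=2, A=3.71 = 0.5937

0.5937


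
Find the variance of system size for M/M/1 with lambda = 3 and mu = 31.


rho = 3/31; Var(N) = rho/(1-rho)^2 = 0.12

0.12


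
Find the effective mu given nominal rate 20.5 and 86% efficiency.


Effective rate = mu * efficiency = 20.5 * 0.86 = 17.63 per hour

17.63 per hour


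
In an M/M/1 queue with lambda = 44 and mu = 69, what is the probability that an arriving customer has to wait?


P(wait) = rho = lambda/mu = 44/69 = 0.6377

0.6377


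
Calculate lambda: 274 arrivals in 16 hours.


lambda = total arrivals / time = 274 / 16 = 17.13 per hour

17.13 per hour


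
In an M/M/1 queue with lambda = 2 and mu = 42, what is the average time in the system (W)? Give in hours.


W = 1/(mu - lambda) = 1/(42 - 2) = 0.025 hours

0.025 hours


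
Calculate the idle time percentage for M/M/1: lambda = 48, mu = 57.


Idle fraction = (1 - rho) * 100 = (1 - 48/57) * 100 = 15.8%

15.8%


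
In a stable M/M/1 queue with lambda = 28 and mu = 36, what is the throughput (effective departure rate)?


For a stable queue (lambda < mu), throughput = lambda = 28 per hour

28 per hour


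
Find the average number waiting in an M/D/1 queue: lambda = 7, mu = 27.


M/D/1: Lq = rho^2 / (2*(1-rho)) where rho = 7/27; Lq = 0.05

0.05


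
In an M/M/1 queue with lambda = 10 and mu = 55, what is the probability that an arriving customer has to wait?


P(wait) = rho = lambda/mu = 10/55 = 0.1818

0.1818


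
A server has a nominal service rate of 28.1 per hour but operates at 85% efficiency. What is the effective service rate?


Effective rate = mu * efficiency = 28.1 * 0.85 = 23.89 per hour

23.89 per hour


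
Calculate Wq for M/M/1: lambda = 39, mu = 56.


rho = 39/56; Wq = rho/(mu - lambda) = 0.041 hours

0.041 hours


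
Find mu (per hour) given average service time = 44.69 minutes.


mu = 60 / avg_service_time = 60 / 44.69 = 1.34 per hour

1.34 per hour


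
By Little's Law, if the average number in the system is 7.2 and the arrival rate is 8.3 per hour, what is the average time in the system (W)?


W = L / lambda = 7.2 / 8.3 = 0.8675 hours

0.8675 hours


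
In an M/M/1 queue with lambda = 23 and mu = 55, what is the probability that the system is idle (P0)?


P0 = 1 - rho = 1 - 23/55 = 0.5818

0.5818


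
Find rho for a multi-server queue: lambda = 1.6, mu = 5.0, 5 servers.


rho = lambda / (c * mu) = 1.6 / (5 * 5.0) = 0.064

0.064


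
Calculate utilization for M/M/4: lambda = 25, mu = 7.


rho = lambda/(c*mu) = 25/(4*7) = 0.8929

0.8929


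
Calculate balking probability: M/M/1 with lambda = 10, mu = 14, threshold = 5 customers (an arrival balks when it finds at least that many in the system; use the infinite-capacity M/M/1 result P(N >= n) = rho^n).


P(N >= 5) = rho^5 = (10/14)^5 = 0.1859

0.1859


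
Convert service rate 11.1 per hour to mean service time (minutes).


Mean service time = 60/mu = 60/11.1 = 5.41 minutes

5.41 minutes


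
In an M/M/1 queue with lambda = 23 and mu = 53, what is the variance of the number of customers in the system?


rho = 23/53; Var(N) = rho/(1-rho)^2 = 1.35

1.35


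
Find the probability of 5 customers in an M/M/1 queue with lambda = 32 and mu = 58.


rho = 32/58; P(n) = (1-rho)*rho^n = (1-32/58)*(32/58)^5 = 0.0229

0.0229


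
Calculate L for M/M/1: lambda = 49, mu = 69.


rho = 49/69; L = rho/(1-rho) = 2.45

2.45


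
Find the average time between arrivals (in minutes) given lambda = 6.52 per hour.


Mean interarrival time = 60/lambda = 60/6.52 = 9.2 minutes

9.2 minutes


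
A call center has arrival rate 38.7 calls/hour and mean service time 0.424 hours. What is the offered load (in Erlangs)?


Offered load a = lambda * E[S] = 38.7 * 0.424 = 16.41 Erlangs

16.41 Erlangs


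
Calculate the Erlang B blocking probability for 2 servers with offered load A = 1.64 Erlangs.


B(N,A) = (A^N/N!) / sum(A^k/k!, k=0..N) with N=2, A=1.64 = 0.3375

0.3375


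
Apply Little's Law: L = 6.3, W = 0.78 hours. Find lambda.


lambda = L / W = 6.3 / 0.78 = 8.08 per hour

8.08 per hour


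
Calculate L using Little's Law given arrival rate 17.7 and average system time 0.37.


L = lambda * W = 17.7 * 0.37 = 6.55

6.55


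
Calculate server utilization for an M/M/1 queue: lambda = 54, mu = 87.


rho = lambda/mu = 54/87 = 0.6207

0.6207


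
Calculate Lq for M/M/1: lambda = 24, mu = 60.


rho = 24/60; Lq = rho^2/(1-rho) = 0.27

0.27


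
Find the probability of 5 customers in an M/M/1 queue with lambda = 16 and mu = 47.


rho = 16/47; P(n) = (1-rho)*rho^n = (1-16/47)*(16/47)^5 = 0.003

0.003


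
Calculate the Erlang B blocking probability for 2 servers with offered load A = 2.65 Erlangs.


B(N,A) = (A^N/N!) / sum(A^k/k!, k=0..N) with N=2, A=2.65 = 0.4903

0.4903


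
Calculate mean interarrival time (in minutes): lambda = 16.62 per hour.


Mean interarrival time = 60/lambda = 60/16.62 = 3.61 minutes

3.61 minutes


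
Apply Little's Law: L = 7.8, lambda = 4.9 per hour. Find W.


W = L / lambda = 7.8 / 4.9 = 1.5918 hours

1.5918 hours


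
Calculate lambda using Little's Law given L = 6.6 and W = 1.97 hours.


lambda = L / W = 6.6 / 1.97 = 3.35 per hour

3.35 per hour


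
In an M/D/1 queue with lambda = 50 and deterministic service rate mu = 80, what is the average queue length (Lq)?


M/D/1: Lq = rho^2 / (2*(1-rho)) where rho = 50/80; Lq = 0.52

0.52


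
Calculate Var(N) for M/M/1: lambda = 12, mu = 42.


rho = 12/42; Var(N) = rho/(1-rho)^2 = 0.56

0.56


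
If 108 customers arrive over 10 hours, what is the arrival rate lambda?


lambda = total arrivals / time = 108 / 10 = 10.8 per hour

10.8 per hour


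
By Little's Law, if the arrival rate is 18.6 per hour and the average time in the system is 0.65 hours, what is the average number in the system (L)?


L = lambda * W = 18.6 * 0.65 = 12.09

12.09


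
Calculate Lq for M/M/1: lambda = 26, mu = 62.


rho = 26/62; Lq = rho^2/(1-rho) = 0.3

0.3


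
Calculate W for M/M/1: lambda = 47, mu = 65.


W = 1/(mu - lambda) = 1/(65 - 47) = 0.0556 hours

0.0556 hours


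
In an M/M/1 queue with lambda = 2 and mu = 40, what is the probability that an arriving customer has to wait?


P(wait) = rho = lambda/mu = 2/40 = 0.05

0.05


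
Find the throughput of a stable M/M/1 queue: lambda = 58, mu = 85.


For a stable queue (lambda < mu), throughput = lambda = 58 per hour

58 per hour


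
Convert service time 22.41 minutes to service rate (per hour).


mu = 60 / avg_service_time = 60 / 22.41 = 2.68 per hour

2.68 per hour


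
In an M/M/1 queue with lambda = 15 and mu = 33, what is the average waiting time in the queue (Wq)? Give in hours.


rho = 15/33; Wq = rho/(mu - lambda) = 0.0253 hours

0.0253 hours


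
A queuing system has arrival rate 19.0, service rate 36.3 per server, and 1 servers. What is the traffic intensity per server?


rho = lambda / (c * mu) = 19.0 / (1 * 36.3) = 0.5234

0.5234


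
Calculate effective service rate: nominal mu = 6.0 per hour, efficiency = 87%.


Effective rate = mu * efficiency = 6.0 * 0.87 = 5.22 per hour

5.22 per hour


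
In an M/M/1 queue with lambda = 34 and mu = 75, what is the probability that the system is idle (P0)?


P0 = 1 - rho = 1 - 34/75 = 0.5467

0.5467


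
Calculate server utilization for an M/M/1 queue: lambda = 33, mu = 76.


rho = lambda/mu = 33/76 = 0.4342

0.4342


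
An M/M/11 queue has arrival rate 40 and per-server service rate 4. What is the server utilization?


rho = lambda/(c*mu) = 40/(11*4) = 0.9091

0.9091


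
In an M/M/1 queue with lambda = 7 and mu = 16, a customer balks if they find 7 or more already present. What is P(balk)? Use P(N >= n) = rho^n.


P(N >= 7) = rho^7 = (7/16)^7 = 0.0031

0.0031


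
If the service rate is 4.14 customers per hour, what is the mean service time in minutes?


Mean service time = 60/mu = 60/4.14 = 14.49 minutes

14.49 minutes


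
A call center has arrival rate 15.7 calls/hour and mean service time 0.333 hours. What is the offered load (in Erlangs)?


Offered load a = lambda * E[S] = 15.7 * 0.333 = 5.23 Erlangs

5.23 Erlangs


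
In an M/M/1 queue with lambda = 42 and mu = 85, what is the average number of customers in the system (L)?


rho = 42/85; L = rho/(1-rho) = 0.98

0.98


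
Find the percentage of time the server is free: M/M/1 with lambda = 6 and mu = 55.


Idle fraction = (1 - rho) * 100 = (1 - 6/55) * 100 = 89.1%

89.1%


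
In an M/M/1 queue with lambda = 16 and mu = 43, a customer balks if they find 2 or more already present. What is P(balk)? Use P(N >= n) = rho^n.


P(N >= 2) = rho^2 = (16/43)^2 = 0.1385

0.1385


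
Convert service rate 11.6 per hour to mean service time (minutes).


Mean service time = 60/mu = 60/11.6 = 5.17 minutes

5.17 minutes


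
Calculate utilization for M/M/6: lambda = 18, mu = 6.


rho = lambda/(c*mu) = 18/(6*6) = 0.5

0.5


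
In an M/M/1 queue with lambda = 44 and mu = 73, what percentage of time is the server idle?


Idle fraction = (1 - rho) * 100 = (1 - 44/73) * 100 = 39.7%

39.7%


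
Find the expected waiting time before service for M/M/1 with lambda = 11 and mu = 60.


rho = 11/60; Wq = rho/(mu - lambda) = 0.0037 hours

0.0037 hours


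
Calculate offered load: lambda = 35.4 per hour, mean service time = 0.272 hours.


Offered load a = lambda * E[S] = 35.4 * 0.272 = 9.63 Erlangs

9.63 Erlangs


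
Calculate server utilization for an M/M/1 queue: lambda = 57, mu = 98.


rho = lambda/mu = 57/98 = 0.5816

0.5816


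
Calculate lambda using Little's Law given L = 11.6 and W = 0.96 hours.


lambda = L / W = 11.6 / 0.96 = 12.08 per hour

12.08 per hour


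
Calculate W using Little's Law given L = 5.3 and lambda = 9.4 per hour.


W = L / lambda = 5.3 / 9.4 = 0.5638 hours

0.5638 hours


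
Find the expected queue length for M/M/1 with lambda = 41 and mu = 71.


rho = 41/71; Lq = rho^2/(1-rho) = 0.79

0.79


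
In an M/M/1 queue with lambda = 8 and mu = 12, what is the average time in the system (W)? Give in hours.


W = 1/(mu - lambda) = 1/(12 - 8) = 0.25 hours

0.25 hours


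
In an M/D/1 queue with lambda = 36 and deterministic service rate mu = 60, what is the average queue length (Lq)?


M/D/1: Lq = rho^2 / (2*(1-rho)) where rho = 36/60; Lq = 0.45

0.45


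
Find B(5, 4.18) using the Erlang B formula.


B(N,A) = (A^N/N!) / sum(A^k/k!, k=0..N) with N=5, A=4.18 = 0.2151

0.2151


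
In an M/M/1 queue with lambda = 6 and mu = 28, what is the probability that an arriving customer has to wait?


P(wait) = rho = lambda/mu = 6/28 = 0.2143

0.2143


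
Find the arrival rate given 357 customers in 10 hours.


lambda = total arrivals / time = 357 / 10 = 35.7 per hour

35.7 per hour


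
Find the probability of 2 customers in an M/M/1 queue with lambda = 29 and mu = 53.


rho = 29/53; P(n) = (1-rho)*rho^n = (1-29/53)*(29/53)^2 = 0.1356

0.1356


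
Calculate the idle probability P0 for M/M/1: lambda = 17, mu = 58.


P0 = 1 - rho = 1 - 17/58 = 0.7069

0.7069


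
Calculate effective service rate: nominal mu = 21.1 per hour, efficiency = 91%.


Effective rate = mu * efficiency = 21.1 * 0.91 = 19.2 per hour

19.2 per hour


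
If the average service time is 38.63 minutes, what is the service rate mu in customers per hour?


mu = 60 / avg_service_time = 60 / 38.63 = 1.55 per hour

1.55 per hour


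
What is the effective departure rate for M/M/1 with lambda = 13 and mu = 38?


For a stable queue (lambda < mu), throughput = lambda = 13 per hour

13 per hour


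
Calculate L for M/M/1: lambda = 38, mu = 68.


rho = 38/68; L = rho/(1-rho) = 1.27

1.27


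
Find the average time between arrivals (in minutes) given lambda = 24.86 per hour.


Mean interarrival time = 60/lambda = 60/24.86 = 2.41 minutes

2.41 minutes


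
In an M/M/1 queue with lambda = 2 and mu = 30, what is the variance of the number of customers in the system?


rho = 2/30; Var(N) = rho/(1-rho)^2 = 0.08

0.08


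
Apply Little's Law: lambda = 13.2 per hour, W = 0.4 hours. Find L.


L = lambda * W = 13.2 * 0.4 = 5.28

5.28


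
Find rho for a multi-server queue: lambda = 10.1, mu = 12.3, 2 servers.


rho = lambda / (c * mu) = 10.1 / (2 * 12.3) = 0.4106

0.4106


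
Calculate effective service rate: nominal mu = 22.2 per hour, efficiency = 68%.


Effective rate = mu * efficiency = 22.2 * 0.68 = 15.1 per hour

15.1 per hour


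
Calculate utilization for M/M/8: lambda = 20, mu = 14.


rho = lambda/(c*mu) = 20/(8*14) = 0.1786

0.1786


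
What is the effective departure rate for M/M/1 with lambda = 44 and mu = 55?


For a stable queue (lambda < mu), throughput = lambda = 44 per hour

44 per hour


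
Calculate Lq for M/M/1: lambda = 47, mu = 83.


rho = 47/83; Lq = rho^2/(1-rho) = 0.74

0.74


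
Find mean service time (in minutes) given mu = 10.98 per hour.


Mean service time = 60/mu = 60/10.98 = 5.46 minutes

5.46 minutes


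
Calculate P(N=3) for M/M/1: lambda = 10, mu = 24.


rho = 10/24; P(n) = (1-rho)*rho^n = (1-10/24)*(10/24)^3 = 0.0422

0.0422


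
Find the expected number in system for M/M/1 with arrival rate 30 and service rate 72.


rho = 30/72; L = rho/(1-rho) = 0.71

0.71


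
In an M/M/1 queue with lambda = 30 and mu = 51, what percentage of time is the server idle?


Idle fraction = (1 - rho) * 100 = (1 - 30/51) * 100 = 41.2%

41.2%


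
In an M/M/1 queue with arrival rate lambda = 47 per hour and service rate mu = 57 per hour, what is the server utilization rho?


rho = lambda/mu = 47/57 = 0.8246

0.8246


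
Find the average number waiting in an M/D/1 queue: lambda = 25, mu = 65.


M/D/1: Lq = rho^2 / (2*(1-rho)) where rho = 25/65; Lq = 0.12

0.12


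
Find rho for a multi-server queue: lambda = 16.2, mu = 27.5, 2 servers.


rho = lambda / (c * mu) = 16.2 / (2 * 27.5) = 0.2945

0.2945


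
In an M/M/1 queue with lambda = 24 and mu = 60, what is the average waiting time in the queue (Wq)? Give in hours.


rho = 24/60; Wq = rho/(mu - lambda) = 0.0111 hours

0.0111 hours


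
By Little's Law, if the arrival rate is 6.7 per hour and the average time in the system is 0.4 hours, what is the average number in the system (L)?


L = lambda * W = 6.7 * 0.4 = 2.68

2.68


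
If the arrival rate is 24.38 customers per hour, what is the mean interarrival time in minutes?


Mean interarrival time = 60/lambda = 60/24.38 = 2.46 minutes

2.46 minutes


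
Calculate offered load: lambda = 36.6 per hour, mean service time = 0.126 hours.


Offered load a = lambda * E[S] = 36.6 * 0.126 = 4.61 Erlangs

4.61 Erlangs


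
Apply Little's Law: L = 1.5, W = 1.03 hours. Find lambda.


lambda = L / W = 1.5 / 1.03 = 1.46 per hour

1.46 per hour


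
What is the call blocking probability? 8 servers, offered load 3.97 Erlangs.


B(N,A) = (A^N/N!) / sum(A^k/k!, k=0..N) with N=8, A=3.97 = 0.0295

0.0295


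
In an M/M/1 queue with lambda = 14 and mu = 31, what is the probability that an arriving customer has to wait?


P(wait) = rho = lambda/mu = 14/31 = 0.4516

0.4516


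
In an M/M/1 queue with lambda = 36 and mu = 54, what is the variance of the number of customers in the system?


rho = 36/54; Var(N) = rho/(1-rho)^2 = 6.0

6.0


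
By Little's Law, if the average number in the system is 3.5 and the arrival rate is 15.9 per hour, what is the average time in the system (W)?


W = L / lambda = 3.5 / 15.9 = 0.2201 hours

0.2201 hours


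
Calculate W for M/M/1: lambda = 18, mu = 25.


W = 1/(mu - lambda) = 1/(25 - 18) = 0.1429 hours

0.1429 hours


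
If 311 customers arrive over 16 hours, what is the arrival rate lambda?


lambda = total arrivals / time = 311 / 16 = 19.44 per hour

19.44 per hour


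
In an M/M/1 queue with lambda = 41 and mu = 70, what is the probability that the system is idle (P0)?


P0 = 1 - rho = 1 - 41/70 = 0.4143

0.4143
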